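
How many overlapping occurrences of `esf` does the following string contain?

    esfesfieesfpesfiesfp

5

Sliding a length-3 window over the 20 characters (18 positions):
  position 1–3: esf
  position 4–6: esf
  position 9–11: esf
  position 13–15: esf
  position 17–19: esf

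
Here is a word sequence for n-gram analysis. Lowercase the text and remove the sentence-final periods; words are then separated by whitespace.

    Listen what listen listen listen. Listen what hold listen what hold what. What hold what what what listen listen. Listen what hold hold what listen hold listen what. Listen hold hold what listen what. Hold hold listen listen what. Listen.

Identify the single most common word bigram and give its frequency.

Bigram frequencies (highest first):
  listen what: 7
  what listen: 6
  listen listen: 6
  what hold: 5
  hold what: 4
  hold listen: 3
  … (3 more, each ≤ 3)

"listen what", 7 times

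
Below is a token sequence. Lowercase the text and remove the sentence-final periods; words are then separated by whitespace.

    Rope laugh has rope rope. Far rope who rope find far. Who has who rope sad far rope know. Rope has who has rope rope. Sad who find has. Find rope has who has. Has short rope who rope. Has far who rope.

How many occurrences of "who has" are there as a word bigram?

Scanning the 42 overlapping bigram windows for "who has":
  position 12–13: who has
  position 22–23: who has
  position 33–34: who has

3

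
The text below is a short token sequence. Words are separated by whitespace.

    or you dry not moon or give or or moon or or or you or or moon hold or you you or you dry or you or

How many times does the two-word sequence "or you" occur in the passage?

Scanning the 26 overlapping bigram windows for "or you":
  position 1–2: or you
  position 13–14: or you
  position 19–20: or you
  position 22–23: or you
  position 25–26: or you

5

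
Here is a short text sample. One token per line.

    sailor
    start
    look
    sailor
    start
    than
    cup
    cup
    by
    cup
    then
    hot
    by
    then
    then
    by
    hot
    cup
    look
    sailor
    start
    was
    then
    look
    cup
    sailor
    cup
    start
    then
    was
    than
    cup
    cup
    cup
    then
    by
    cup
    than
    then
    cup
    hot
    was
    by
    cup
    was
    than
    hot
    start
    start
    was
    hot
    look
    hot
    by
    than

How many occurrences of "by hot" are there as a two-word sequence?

Scanning the 54 overlapping bigram windows for "by hot":
  position 16–17: by hot

1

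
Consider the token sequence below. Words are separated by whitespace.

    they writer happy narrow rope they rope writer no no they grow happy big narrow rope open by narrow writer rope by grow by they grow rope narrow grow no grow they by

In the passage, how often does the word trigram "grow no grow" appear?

Scanning the 31 overlapping trigram windows for "grow no grow":
  position 29–31: grow no grow

1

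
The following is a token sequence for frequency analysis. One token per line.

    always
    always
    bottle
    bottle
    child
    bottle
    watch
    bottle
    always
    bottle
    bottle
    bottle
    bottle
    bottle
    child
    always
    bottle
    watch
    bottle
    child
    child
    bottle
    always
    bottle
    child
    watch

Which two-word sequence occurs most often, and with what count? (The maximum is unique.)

Bigram frequencies (highest first):
  bottle bottle: 5
  always bottle: 4
  bottle child: 4
  child bottle: 2
  bottle watch: 2
  watch bottle: 2
  … (5 more, each ≤ 2)

"bottle bottle", 5 times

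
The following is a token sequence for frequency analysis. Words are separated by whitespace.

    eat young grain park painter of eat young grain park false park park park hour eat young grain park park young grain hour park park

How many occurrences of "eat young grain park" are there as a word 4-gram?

Scanning the 22 overlapping 4-gram windows for "eat young grain park":
  position 1–4: eat young grain park
  position 7–10: eat young grain park
  position 16–19: eat young grain park

3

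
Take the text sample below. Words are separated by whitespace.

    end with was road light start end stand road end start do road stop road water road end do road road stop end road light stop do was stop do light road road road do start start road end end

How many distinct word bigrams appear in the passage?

40 tokens → 39 bigram windows in total.
Repeated bigrams (each contributes count−1 duplicates):
  road end: 3
  road road: 3
  do road: 2
  road light: 2
  road stop: 2
  stop do: 2
8 duplicate windows → 39 − 8 = 31 distinct.

31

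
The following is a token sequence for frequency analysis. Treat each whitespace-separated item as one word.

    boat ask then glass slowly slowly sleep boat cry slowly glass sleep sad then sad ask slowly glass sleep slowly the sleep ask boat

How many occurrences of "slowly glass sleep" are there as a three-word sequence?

Scanning the 22 overlapping trigram windows for "slowly glass sleep":
  position 10–12: slowly glass sleep
  position 17–19: slowly glass sleep

2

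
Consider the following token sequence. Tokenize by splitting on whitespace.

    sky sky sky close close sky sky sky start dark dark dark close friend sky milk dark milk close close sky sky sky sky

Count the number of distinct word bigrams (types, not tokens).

24 tokens → 23 bigram windows in total.
Repeated bigrams (each contributes count−1 duplicates):
  sky sky: 7
  close close: 2
  close sky: 2
  dark dark: 2
9 duplicate windows → 23 − 9 = 14 distinct.

14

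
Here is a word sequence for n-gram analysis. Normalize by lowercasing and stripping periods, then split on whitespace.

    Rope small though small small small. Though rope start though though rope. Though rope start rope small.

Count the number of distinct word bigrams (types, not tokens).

10

17 tokens → 16 bigram windows in total.
Repeated bigrams (each contributes count−1 duplicates):
  though rope: 3
  rope small: 2
  rope start: 2
  small small: 2
  small though: 2
6 duplicate windows → 16 − 6 = 10 distinct.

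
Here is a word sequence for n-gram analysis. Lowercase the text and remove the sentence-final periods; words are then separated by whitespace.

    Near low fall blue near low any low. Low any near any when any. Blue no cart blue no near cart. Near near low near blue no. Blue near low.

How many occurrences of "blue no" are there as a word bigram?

3

Scanning the 29 overlapping bigram windows for "blue no":
  position 15–16: blue no
  position 18–19: blue no
  position 26–27: blue no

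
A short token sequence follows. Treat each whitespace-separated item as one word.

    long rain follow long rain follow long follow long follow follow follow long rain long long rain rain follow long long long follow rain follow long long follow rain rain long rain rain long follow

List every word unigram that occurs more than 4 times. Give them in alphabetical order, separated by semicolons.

follow; long; rain

Unigram counts meeting the condition (more than 4 times):
  follow: 11
  long: 14
  rain: 10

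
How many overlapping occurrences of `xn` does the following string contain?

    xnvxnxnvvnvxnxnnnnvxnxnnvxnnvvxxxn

Sliding a length-2 window over the 34 characters (33 positions):
  position 1–2: xn
  position 4–5: xn
  position 6–7: xn
  position 12–13: xn
  position 14–15: xn
  position 20–21: xn
  position 22–23: xn
  position 26–27: xn
  position 33–34: xn

9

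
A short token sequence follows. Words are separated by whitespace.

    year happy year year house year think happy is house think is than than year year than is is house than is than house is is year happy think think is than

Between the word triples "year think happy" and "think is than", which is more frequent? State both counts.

"year think happy": 1 occurrence
"think is than": 2 occurrences

"think is than" (2 vs 1)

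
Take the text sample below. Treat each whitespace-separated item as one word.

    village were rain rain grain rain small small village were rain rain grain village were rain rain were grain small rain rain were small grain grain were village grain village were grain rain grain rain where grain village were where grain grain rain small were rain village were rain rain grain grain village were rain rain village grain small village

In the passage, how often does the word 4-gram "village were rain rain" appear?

5

Scanning the 57 overlapping 4-gram windows for "village were rain rain":
  position 1–4: village were rain rain
  position 9–12: village were rain rain
  position 14–17: village were rain rain
  position 47–50: village were rain rain
  position 53–56: village were rain rain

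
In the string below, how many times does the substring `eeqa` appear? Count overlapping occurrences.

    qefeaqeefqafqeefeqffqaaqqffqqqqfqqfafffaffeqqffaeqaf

Sliding a length-4 window over the 52 characters (49 positions):
  (no match at any position)

0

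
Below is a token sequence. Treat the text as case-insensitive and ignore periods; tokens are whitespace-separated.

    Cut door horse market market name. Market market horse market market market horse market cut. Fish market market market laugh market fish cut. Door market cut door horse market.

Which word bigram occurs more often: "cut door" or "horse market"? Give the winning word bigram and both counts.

"cut door": 3 occurrences
"horse market": 4 occurrences

"horse market" (4 vs 3)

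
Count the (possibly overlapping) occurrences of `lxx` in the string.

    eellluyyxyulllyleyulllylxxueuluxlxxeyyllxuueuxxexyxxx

2

Sliding a length-3 window over the 53 characters (51 positions):
  position 24–26: lxx
  position 33–35: lxx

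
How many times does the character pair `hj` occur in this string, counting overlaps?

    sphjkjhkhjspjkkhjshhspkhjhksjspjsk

4

Sliding a length-2 window over the 34 characters (33 positions):
  position 3–4: hj
  position 9–10: hj
  position 16–17: hj
  position 24–25: hj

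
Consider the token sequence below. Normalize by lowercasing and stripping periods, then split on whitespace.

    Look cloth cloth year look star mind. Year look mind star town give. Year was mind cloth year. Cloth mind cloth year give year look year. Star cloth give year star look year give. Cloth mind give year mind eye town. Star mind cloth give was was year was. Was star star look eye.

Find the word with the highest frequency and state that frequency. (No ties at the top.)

"year", 11 times

Unigram frequencies (highest first):
  year: 11
  cloth: 8
  star: 7
  mind: 7
  look: 6
  give: 6
  … (3 more, each ≤ 5)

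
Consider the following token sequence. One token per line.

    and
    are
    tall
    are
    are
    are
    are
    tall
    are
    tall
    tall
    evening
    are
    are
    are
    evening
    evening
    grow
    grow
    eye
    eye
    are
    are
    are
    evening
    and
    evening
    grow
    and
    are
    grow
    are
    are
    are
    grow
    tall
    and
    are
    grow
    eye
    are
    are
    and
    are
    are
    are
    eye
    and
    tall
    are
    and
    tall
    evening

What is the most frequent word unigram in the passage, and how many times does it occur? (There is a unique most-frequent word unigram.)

Unigram frequencies (highest first):
  are: 23
  and: 7
  tall: 7
  evening: 6
  grow: 6
  eye: 4

"are", 23 times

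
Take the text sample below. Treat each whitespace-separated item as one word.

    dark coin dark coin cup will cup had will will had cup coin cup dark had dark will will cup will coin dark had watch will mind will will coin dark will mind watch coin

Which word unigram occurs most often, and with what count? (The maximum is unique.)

"will", 10 times

Unigram frequencies (highest first):
  will: 10
  dark: 6
  coin: 6
  cup: 5
  had: 4
  watch: 2
  … (1 more, each ≤ 2)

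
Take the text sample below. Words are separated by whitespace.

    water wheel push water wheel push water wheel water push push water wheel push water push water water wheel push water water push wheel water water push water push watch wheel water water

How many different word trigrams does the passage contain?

18

33 tokens → 31 trigram windows in total.
Repeated trigrams (each contributes count−1 duplicates):
  water wheel push: 4
  wheel push water: 4
  push water wheel: 3
  push water push: 2
  push water water: 2
  water push water: 2
  water water push: 2
  wheel water water: 2
13 duplicate windows → 31 − 13 = 18 distinct.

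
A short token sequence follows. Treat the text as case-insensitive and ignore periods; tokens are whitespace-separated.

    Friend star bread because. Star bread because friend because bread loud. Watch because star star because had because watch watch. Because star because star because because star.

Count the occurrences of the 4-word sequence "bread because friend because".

1

Scanning the 24 overlapping 4-gram windows for "bread because friend because":
  position 6–9: bread because friend because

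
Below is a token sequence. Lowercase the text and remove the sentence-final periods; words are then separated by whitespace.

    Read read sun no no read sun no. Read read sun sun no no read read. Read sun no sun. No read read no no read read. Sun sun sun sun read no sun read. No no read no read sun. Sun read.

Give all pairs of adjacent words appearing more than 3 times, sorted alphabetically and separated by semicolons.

Bigram counts meeting the condition (more than 3 times):
  no no: 4
  no read: 7
  read no: 4
  read read: 6
  read sun: 6
  sun no: 5
  sun sun: 5

no no; no read; read no; read read; read sun; sun no; sun sun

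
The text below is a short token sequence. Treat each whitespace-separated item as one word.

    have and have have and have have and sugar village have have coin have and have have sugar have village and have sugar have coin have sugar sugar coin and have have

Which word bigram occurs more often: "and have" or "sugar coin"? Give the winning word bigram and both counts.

"and have" (5 vs 1)

"and have": 5 occurrences
"sugar coin": 1 occurrence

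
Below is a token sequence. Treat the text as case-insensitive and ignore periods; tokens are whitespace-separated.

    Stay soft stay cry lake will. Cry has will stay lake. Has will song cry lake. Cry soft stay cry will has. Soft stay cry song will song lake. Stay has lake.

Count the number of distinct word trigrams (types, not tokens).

32 tokens → 30 trigram windows in total.
Repeated trigrams (each contributes count−1 duplicates):
  soft stay cry: 3
2 duplicate windows → 30 − 2 = 28 distinct.

28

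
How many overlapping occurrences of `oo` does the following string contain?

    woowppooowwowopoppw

3

Sliding a length-2 window over the 19 characters (18 positions):
  position 2–3: oo
  position 7–8: oo
  position 8–9: oo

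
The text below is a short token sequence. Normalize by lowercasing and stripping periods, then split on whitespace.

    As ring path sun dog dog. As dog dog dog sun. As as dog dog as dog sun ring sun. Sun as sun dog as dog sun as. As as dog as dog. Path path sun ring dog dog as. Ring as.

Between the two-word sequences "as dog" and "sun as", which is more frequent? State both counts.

"as dog": 6 occurrences
"sun as": 3 occurrences

"as dog" (6 vs 3)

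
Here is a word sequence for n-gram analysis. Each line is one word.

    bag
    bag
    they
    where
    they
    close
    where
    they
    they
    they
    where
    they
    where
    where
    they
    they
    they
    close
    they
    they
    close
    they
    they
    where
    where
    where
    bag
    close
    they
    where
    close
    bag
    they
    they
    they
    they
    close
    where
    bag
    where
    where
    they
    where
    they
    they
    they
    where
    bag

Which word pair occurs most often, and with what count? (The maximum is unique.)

"they they", 11 times

Bigram frequencies (highest first):
  they they: 11
  they where: 7
  where they: 6
  they close: 4
  where where: 4
  close they: 3
  … (8 more, each ≤ 3)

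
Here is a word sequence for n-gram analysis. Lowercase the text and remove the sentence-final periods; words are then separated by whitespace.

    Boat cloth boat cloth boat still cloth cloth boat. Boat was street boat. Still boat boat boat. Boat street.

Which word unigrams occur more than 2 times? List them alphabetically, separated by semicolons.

Unigram counts meeting the condition (more than 2 times):
  boat: 10
  cloth: 4

boat; cloth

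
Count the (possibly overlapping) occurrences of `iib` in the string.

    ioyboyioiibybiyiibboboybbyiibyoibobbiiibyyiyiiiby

Sliding a length-3 window over the 49 characters (47 positions):
  position 9–11: iib
  position 16–18: iib
  position 27–29: iib
  position 38–40: iib
  position 46–48: iib

5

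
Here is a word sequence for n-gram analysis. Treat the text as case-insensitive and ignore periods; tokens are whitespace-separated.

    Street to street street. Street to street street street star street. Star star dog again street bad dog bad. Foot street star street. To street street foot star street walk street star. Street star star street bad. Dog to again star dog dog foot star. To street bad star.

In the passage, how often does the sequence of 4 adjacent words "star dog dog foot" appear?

1

Scanning the 46 overlapping 4-gram windows for "star dog dog foot":
  position 41–44: star dog dog foot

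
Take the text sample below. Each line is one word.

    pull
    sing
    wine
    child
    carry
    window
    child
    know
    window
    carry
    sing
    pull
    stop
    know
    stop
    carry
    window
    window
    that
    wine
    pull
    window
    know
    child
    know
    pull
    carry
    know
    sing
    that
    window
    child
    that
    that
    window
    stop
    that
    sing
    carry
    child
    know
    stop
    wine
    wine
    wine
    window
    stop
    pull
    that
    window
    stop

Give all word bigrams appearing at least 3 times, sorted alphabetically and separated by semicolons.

Bigram counts meeting the condition (at least 3 times):
  child know: 3
  that window: 3
  window stop: 3

child know; that window; window stop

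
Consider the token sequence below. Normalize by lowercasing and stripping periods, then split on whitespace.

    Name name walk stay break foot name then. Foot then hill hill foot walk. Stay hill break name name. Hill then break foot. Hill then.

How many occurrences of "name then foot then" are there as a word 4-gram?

1

Scanning the 22 overlapping 4-gram windows for "name then foot then":
  position 7–10: name then foot then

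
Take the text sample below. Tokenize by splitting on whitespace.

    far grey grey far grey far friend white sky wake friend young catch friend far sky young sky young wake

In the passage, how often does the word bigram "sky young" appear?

2

Scanning the 19 overlapping bigram windows for "sky young":
  position 16–17: sky young
  position 18–19: sky young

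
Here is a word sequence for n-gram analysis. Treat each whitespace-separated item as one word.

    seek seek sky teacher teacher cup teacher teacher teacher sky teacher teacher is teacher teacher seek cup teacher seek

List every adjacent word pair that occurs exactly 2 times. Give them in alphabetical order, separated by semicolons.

cup teacher; sky teacher; teacher seek

Bigram counts meeting the condition (exactly 2 times):
  cup teacher: 2
  sky teacher: 2
  teacher seek: 2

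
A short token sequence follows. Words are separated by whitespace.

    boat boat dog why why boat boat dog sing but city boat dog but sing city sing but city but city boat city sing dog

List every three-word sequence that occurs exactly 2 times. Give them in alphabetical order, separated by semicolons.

Trigram counts meeting the condition (exactly 2 times):
  boat boat dog: 2
  but city boat: 2
  sing but city: 2

boat boat dog; but city boat; sing but city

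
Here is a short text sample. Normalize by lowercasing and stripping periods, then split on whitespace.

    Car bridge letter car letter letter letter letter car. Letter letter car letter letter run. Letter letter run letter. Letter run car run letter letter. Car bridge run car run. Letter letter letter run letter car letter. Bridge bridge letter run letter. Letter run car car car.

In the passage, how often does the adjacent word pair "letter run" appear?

Scanning the 46 overlapping bigram windows for "letter run":
  position 14–15: letter run
  position 17–18: letter run
  position 20–21: letter run
  position 33–34: letter run
  position 40–41: letter run
  position 43–44: letter run

6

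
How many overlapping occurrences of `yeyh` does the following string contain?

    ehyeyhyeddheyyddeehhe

1

Sliding a length-4 window over the 21 characters (18 positions):
  position 3–6: yeyh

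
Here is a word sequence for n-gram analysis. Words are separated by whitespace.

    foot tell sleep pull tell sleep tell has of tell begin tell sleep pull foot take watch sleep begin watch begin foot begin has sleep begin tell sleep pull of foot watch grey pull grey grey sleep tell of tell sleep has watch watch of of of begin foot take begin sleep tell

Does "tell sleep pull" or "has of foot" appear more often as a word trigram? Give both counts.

"tell sleep pull": 3 occurrences
"has of foot": 0 occurrences

"tell sleep pull" (3 vs 0)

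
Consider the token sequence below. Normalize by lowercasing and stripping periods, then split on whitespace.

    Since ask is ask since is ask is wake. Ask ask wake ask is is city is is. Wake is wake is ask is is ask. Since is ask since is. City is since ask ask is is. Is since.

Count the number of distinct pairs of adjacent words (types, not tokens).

14

40 tokens → 39 bigram windows in total.
Repeated bigrams (each contributes count−1 duplicates):
  ask is: 5
  is ask: 5
  is is: 5
  ask since: 3
  is wake: 3
  since is: 3
  ask ask: 2
  city is: 2
  … (5 more repeated)
25 duplicate windows → 39 − 25 = 14 distinct.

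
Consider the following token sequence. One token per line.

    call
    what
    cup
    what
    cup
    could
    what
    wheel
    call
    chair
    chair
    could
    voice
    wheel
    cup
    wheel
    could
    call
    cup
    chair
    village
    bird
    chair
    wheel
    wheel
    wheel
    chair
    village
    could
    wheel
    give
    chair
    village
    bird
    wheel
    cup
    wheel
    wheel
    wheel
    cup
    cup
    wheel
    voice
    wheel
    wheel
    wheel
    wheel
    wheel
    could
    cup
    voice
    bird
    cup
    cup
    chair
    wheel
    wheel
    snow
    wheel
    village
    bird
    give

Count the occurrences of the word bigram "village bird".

Scanning the 61 overlapping bigram windows for "village bird":
  position 21–22: village bird
  position 33–34: village bird
  position 60–61: village bird

3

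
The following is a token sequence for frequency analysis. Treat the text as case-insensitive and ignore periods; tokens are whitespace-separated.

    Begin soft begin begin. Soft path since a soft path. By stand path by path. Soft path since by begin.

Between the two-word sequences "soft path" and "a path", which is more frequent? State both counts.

"soft path" (3 vs 0)

"soft path": 3 occurrences
"a path": 0 occurrences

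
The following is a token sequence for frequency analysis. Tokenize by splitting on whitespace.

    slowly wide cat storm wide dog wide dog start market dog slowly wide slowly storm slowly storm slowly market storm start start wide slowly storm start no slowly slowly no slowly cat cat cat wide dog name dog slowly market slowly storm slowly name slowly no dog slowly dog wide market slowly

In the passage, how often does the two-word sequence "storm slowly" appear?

3

Scanning the 51 overlapping bigram windows for "storm slowly":
  position 15–16: storm slowly
  position 17–18: storm slowly
  position 42–43: storm slowly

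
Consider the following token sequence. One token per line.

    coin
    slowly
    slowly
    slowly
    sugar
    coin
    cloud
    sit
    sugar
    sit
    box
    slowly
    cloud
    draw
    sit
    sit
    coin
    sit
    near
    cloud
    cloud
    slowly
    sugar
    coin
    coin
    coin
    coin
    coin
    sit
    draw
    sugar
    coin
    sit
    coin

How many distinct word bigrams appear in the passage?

23

34 tokens → 33 bigram windows in total.
Repeated bigrams (each contributes count−1 duplicates):
  coin coin: 4
  coin sit: 3
  sugar coin: 3
  sit coin: 2
  slowly slowly: 2
  slowly sugar: 2
10 duplicate windows → 33 − 10 = 23 distinct.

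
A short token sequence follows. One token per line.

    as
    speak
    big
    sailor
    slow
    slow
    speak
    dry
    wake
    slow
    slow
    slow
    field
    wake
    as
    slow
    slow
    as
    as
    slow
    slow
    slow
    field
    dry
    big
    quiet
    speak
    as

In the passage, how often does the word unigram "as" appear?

Scanning the 28 tokens for "as":
  position 1: as
  position 15: as
  position 18: as
  position 19: as
  position 28: as

5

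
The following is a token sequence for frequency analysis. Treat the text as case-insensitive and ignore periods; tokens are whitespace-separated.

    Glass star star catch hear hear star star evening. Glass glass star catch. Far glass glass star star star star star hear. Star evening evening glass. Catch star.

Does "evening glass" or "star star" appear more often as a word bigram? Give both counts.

"star star" (6 vs 2)

"evening glass": 2 occurrences
"star star": 6 occurrences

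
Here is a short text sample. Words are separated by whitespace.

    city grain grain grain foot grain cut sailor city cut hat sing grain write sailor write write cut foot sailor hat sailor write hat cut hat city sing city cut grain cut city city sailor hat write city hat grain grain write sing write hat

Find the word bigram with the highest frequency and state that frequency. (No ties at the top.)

"grain grain", 3 times

Bigram frequencies (highest first):
  grain grain: 3
  grain cut: 2
  city cut: 2
  cut hat: 2
  grain write: 2
  sailor write: 2
  … (29 more, each ≤ 2)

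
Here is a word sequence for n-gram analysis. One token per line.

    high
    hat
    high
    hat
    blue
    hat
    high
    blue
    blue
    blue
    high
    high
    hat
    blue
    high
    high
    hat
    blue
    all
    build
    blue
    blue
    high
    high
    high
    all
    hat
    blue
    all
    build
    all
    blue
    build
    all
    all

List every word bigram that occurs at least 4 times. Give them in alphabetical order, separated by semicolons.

hat blue; high hat; high high

Bigram counts meeting the condition (at least 4 times):
  hat blue: 4
  high hat: 4
  high high: 4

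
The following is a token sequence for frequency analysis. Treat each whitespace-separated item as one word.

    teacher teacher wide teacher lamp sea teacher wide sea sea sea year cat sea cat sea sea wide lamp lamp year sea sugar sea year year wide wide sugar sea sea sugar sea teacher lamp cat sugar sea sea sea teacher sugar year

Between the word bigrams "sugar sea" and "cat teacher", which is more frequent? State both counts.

"sugar sea" (4 vs 0)

"sugar sea": 4 occurrences
"cat teacher": 0 occurrences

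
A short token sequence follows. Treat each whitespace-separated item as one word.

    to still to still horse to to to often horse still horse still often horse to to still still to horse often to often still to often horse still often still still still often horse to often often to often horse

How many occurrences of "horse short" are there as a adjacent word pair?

Scanning the 40 overlapping bigram windows for "horse short":
  (none found)

0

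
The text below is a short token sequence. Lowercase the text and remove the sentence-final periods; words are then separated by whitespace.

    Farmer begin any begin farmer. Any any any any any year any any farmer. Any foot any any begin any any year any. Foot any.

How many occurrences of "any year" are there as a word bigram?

Scanning the 24 overlapping bigram windows for "any year":
  position 10–11: any year
  position 21–22: any year

2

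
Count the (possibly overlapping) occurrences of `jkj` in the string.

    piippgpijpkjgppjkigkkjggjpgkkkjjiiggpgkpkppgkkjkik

0

Sliding a length-3 window over the 50 characters (48 positions):
  (no match at any position)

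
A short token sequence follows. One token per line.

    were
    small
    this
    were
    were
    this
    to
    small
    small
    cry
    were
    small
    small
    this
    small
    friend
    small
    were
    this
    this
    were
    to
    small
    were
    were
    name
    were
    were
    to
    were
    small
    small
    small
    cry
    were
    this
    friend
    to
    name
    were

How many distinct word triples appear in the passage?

40 tokens → 38 trigram windows in total.
Repeated trigrams (each contributes count−1 duplicates):
  small cry were: 2
  small small cry: 2
  were small small: 2
3 duplicate windows → 38 − 3 = 35 distinct.

35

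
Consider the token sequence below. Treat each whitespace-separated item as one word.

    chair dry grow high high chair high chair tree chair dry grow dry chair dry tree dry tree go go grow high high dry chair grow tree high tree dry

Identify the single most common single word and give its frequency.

"dry", 7 times

Unigram frequencies (highest first):
  dry: 7
  chair: 6
  high: 6
  tree: 5
  grow: 4
  go: 2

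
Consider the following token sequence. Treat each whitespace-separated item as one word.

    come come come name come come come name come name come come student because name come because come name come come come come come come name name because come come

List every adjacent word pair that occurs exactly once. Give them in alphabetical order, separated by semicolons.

Bigram counts meeting the condition (exactly once):
  because name: 1
  come because: 1
  come student: 1
  name because: 1
  name name: 1
  student because: 1

because name; come because; come student; name because; name name; student because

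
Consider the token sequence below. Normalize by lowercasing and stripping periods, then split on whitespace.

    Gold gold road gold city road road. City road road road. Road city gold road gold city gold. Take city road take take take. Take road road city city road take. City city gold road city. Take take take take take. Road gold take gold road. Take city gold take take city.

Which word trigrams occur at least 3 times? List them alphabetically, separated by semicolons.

road road city; take take take

Trigram counts meeting the condition (at least 3 times):
  road road city: 3
  take take take: 5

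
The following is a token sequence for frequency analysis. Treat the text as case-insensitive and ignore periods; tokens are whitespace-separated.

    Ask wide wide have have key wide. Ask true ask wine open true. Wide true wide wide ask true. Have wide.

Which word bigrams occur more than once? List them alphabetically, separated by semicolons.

ask true; true wide; wide ask; wide wide

Bigram counts meeting the condition (more than once):
  ask true: 2
  true wide: 2
  wide ask: 2
  wide wide: 2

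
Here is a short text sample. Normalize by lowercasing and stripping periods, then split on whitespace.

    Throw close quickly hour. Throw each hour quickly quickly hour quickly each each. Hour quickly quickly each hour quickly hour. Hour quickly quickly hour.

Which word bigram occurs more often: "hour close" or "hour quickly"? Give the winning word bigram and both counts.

"hour close": 0 occurrences
"hour quickly": 5 occurrences

"hour quickly" (5 vs 0)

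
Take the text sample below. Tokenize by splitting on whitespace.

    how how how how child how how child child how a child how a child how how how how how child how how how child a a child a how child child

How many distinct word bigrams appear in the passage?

9

32 tokens → 31 bigram windows in total.
Repeated bigrams (each contributes count−1 duplicates):
  how how: 10
  child how: 5
  how child: 5
  a child: 3
  child a: 2
  child child: 2
  how a: 2
22 duplicate windows → 31 − 22 = 9 distinct.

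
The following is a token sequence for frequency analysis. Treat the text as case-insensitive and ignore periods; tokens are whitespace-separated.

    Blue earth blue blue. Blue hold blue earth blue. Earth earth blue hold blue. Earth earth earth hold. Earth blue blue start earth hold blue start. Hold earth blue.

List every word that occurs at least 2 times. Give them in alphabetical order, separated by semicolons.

blue; earth; hold; start

Unigram counts meeting the condition (at least 2 times):
  blue: 12
  earth: 10
  hold: 5
  start: 2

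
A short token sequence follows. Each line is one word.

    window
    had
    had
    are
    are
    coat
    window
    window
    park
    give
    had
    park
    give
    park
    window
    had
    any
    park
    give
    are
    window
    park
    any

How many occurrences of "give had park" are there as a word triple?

1

Scanning the 21 overlapping trigram windows for "give had park":
  position 10–12: give had park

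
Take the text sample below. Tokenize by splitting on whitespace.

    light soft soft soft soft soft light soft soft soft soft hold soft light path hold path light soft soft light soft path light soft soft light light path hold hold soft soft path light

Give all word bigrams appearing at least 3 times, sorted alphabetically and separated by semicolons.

light soft; path light; soft light; soft soft

Bigram counts meeting the condition (at least 3 times):
  light soft: 5
  path light: 3
  soft light: 4
  soft soft: 10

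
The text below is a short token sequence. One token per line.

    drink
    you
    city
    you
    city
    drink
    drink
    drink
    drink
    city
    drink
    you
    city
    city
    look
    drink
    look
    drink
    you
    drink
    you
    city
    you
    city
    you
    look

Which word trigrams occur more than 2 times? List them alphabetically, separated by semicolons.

Trigram counts meeting the condition (more than 2 times):
  drink you city: 3
  you city you: 3

drink you city; you city you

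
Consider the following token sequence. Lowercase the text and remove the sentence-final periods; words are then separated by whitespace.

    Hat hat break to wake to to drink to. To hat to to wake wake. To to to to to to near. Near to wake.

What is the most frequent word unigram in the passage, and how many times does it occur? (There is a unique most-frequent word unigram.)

"to", 14 times

Unigram frequencies (highest first):
  to: 14
  wake: 4
  hat: 3
  near: 2
  break: 1
  drink: 1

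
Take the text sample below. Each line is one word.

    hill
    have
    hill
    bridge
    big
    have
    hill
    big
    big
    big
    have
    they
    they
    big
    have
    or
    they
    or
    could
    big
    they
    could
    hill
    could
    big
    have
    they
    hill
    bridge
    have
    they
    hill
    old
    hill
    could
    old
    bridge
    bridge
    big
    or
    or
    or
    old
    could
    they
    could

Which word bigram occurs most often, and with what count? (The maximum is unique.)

"big have", 4 times

Bigram frequencies (highest first):
  big have: 4
  have they: 3
  have hill: 2
  hill bridge: 2
  bridge big: 2
  big big: 2
  … (25 more, each ≤ 2)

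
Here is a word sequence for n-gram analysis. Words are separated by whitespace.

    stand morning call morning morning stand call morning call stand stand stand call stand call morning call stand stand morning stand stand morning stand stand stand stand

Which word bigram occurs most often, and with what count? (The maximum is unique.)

"stand stand", 7 times

Bigram frequencies (highest first):
  stand stand: 7
  stand morning: 3
  morning call: 3
  call morning: 3
  morning stand: 3
  stand call: 3
  … (2 more, each ≤ 3)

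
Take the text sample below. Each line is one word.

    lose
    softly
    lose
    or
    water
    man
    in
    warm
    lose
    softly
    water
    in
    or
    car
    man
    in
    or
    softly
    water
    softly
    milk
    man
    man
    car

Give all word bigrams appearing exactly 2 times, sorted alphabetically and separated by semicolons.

Bigram counts meeting the condition (exactly 2 times):
  in or: 2
  lose softly: 2
  man in: 2
  softly water: 2

in or; lose softly; man in; softly water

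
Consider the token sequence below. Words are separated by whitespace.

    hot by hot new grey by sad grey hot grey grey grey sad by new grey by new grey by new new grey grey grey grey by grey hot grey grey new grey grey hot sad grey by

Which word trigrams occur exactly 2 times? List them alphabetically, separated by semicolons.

by new grey; grey by new; grey hot grey; hot grey grey; new grey grey

Trigram counts meeting the condition (exactly 2 times):
  by new grey: 2
  grey by new: 2
  grey hot grey: 2
  hot grey grey: 2
  new grey grey: 2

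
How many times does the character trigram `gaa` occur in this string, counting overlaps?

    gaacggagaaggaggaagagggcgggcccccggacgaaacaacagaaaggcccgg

5

Sliding a length-3 window over the 55 characters (53 positions):
  position 1–3: gaa
  position 8–10: gaa
  position 15–17: gaa
  position 36–38: gaa
  position 45–47: gaa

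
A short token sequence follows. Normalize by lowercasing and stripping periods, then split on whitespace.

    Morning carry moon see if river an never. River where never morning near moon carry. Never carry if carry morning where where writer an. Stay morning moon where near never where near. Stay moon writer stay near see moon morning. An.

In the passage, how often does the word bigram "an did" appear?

Scanning the 40 overlapping bigram windows for "an did":
  (none found)

0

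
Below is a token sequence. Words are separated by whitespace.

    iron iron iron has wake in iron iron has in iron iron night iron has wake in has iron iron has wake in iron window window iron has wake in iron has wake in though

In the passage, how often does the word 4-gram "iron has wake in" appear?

5

Scanning the 32 overlapping 4-gram windows for "iron has wake in":
  position 3–6: iron has wake in
  position 14–17: iron has wake in
  position 20–23: iron has wake in
  position 27–30: iron has wake in
  position 31–34: iron has wake in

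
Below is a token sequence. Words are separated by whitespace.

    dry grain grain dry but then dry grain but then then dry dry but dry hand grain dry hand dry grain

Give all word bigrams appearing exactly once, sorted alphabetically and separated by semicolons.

Bigram counts meeting the condition (exactly once):
  but dry: 1
  dry dry: 1
  grain but: 1
  grain grain: 1
  hand dry: 1
  hand grain: 1
  then then: 1

but dry; dry dry; grain but; grain grain; hand dry; hand grain; then then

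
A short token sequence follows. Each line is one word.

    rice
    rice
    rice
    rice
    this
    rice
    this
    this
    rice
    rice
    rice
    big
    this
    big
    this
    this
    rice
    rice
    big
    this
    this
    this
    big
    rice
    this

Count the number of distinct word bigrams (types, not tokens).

25 tokens → 24 bigram windows in total.
Repeated bigrams (each contributes count−1 duplicates):
  rice rice: 6
  this this: 4
  big this: 3
  rice this: 3
  this rice: 3
  rice big: 2
  this big: 2
16 duplicate windows → 24 − 16 = 8 distinct.

8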